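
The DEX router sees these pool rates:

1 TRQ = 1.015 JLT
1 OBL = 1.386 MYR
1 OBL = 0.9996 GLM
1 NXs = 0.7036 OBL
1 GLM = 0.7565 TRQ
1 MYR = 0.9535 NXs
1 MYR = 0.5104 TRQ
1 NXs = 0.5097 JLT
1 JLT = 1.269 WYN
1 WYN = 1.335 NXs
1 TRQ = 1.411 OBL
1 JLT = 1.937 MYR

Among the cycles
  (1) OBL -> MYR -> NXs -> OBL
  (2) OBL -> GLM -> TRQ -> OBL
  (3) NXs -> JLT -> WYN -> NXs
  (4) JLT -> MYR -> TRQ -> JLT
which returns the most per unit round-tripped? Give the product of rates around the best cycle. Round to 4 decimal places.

(1) 1.386 × 0.9535 × 0.7036 = 0.92984
(2) 0.9996 × 0.7565 × 1.411 = 1.06699
(3) 0.5097 × 1.269 × 1.335 = 0.86349
(4) 1.937 × 0.5104 × 1.015 = 1.00347
Highest is cycle (2) at 1.0670 (>1, arbitrage).

1.0670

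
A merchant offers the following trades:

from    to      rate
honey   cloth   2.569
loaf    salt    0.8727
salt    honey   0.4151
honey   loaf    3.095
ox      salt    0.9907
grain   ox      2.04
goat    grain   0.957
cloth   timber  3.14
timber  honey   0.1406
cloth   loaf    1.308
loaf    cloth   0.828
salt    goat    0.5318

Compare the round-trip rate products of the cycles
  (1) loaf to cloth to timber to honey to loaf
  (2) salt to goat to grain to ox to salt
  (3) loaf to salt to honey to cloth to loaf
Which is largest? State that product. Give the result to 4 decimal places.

1.2173

(1) 0.828 × 3.14 × 0.1406 × 3.095 = 1.13137
(2) 0.5318 × 0.957 × 2.04 × 0.9907 = 1.02857
(3) 0.8727 × 0.4151 × 2.569 × 1.308 = 1.21728
Highest is cycle (3) at 1.2173 (>1, arbitrage).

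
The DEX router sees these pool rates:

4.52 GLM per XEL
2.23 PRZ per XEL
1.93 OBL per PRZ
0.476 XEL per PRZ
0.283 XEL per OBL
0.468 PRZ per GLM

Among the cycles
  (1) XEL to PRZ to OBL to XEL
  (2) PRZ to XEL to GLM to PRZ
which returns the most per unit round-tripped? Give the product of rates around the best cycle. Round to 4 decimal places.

1.2180

(1) 2.23 × 1.93 × 0.283 = 1.21800
(2) 0.476 × 4.52 × 0.468 = 1.00691
Highest is cycle (1) at 1.2180 (>1, arbitrage).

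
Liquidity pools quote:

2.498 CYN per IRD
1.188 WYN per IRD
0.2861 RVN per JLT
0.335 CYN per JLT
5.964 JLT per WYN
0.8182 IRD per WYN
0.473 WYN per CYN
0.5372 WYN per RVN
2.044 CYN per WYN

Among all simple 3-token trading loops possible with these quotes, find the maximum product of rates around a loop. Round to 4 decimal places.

IRD→CYN→WYN→IRD: 2.498 × 0.473 × 0.8182 = 0.96675
CYN→WYN→JLT→CYN: 0.473 × 5.964 × 0.335 = 0.94503
RVN→WYN→JLT→RVN: 0.5372 × 5.964 × 0.2861 = 0.91662
Maximum is IRD→CYN→WYN→IRD at 0.9667; no arbitrage — every cycle loses value.

0.9667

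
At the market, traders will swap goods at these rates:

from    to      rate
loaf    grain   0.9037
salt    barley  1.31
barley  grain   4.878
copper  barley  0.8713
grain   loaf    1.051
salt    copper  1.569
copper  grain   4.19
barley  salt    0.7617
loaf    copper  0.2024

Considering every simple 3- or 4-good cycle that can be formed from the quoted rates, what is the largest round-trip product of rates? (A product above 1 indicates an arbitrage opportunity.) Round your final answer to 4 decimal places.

1.0413

copper→barley→salt→copper: 0.8713 × 0.7617 × 1.569 = 1.04130
copper→barley→grain→loaf→copper: 0.8713 × 4.878 × 1.051 × 0.2024 = 0.90411
copper→grain→loaf→copper: 4.19 × 1.051 × 0.2024 = 0.89131
Maximum is copper→barley→salt→copper at 1.0413; arbitrage exists.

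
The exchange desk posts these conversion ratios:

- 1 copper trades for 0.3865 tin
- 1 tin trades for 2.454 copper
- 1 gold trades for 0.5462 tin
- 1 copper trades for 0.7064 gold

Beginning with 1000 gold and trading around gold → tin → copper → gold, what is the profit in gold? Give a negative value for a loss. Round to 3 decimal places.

1000 gold × 0.5462 = 546.2 tin
546.2 tin × 2.454 = 1340.3748 copper
1340.3748 copper × 0.7064 = 946.84075872 gold
Net change: 946.84075872 − 1000 = -53.15924128 gold

-53.159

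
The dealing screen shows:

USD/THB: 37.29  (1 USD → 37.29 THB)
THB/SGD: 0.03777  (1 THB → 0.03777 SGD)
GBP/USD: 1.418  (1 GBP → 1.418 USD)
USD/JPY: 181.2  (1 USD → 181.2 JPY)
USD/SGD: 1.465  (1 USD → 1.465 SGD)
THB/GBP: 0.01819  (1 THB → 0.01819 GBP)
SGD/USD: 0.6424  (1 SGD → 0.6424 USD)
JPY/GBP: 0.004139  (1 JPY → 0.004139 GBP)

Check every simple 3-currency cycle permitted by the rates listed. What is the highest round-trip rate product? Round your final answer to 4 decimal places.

GBP→USD→JPY→GBP: 1.418 × 181.2 × 0.004139 = 1.06348
THB→GBP→USD→THB: 0.01819 × 1.418 × 37.29 = 0.96184
SGD→USD→THB→SGD: 0.6424 × 37.29 × 0.03777 = 0.90478
Maximum is GBP→USD→JPY→GBP at 1.0635; arbitrage exists.

1.0635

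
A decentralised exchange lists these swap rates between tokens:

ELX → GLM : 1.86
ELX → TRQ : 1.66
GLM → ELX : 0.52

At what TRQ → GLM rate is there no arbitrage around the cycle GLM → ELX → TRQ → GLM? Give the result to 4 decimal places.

Known legs of the cycle: 0.52 × 1.66 = 0.8632
For no arbitrage the full-cycle product must be 1, so the missing rate is 1 / 0.8632 ≈ 1.158480.

1.1585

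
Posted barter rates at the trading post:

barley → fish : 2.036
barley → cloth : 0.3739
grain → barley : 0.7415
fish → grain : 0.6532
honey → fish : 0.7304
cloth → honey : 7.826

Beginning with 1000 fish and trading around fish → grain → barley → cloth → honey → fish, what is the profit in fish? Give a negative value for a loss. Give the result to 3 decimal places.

35.174

1000 fish × 0.6532 = 653.2 grain
653.2 grain × 0.7415 = 484.3478 barley
484.3478 barley × 0.3739 = 181.09764242 cloth
181.09764242 cloth × 7.826 = 1417.27014957892 honey
1417.27014957892 honey × 0.7304 = 1035.174117252443168 fish
Net change: 1035.174117252443168 − 1000 = 35.174117252443168 fish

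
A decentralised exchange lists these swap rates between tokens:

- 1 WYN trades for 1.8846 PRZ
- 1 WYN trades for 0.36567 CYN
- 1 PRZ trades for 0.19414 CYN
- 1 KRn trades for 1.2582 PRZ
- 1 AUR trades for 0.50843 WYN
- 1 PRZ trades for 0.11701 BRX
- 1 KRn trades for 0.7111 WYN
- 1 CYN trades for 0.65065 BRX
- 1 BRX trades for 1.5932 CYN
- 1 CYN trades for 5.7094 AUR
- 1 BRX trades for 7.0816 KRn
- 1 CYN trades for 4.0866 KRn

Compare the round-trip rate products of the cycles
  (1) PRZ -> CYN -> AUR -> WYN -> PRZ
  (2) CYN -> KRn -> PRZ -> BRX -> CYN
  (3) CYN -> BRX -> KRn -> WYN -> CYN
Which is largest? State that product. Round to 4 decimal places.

(1) 0.19414 × 5.7094 × 0.50843 × 1.8846 = 1.06208
(2) 4.0866 × 1.2582 × 0.11701 × 1.5932 = 0.95853
(3) 0.65065 × 7.0816 × 0.7111 × 0.36567 = 1.19812
Highest is cycle (3) at 1.1981 (>1, arbitrage).

1.1981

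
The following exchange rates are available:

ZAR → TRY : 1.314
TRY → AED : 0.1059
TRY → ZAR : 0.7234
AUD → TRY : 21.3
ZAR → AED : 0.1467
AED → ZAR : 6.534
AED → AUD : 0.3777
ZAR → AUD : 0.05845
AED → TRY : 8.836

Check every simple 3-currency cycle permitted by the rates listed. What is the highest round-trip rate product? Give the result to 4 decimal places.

AED→TRY→ZAR→AED: 8.836 × 0.7234 × 0.1467 = 0.93770
AED→ZAR→TRY→AED: 6.534 × 1.314 × 0.1059 = 0.90922
TRY→ZAR→AUD→TRY: 0.7234 × 0.05845 × 21.3 = 0.90062
AED→AUD→TRY→AED: 0.3777 × 21.3 × 0.1059 = 0.85197
Maximum is AED→TRY→ZAR→AED at 0.9377; no arbitrage — every cycle loses value.

0.9377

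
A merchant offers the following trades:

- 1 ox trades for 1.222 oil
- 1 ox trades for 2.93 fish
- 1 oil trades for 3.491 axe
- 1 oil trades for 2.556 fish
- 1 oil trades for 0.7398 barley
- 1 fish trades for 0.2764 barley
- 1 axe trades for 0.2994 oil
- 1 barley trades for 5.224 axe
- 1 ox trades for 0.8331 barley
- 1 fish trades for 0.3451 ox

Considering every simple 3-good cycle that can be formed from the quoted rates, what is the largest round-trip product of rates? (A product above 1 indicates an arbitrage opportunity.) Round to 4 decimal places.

oil→barley→axe→oil: 0.7398 × 5.224 × 0.2994 = 1.15710
fish→ox→oil→fish: 0.3451 × 1.222 × 2.556 = 1.07790
Maximum is oil→barley→axe→oil at 1.1571; arbitrage exists.

1.1571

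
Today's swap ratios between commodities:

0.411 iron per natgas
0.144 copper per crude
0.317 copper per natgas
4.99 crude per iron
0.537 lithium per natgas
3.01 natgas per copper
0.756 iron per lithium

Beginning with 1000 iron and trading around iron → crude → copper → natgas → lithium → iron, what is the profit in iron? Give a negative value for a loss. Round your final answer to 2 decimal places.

1000 iron × 4.99 = 4990 crude
4990 crude × 0.144 = 718.56 copper
718.56 copper × 3.01 = 2162.8656 natgas
2162.8656 natgas × 0.537 = 1161.4588272 lithium
1161.4588272 lithium × 0.756 = 878.0628733632 iron
Net change: 878.0628733632 − 1000 = -121.9371266368 iron

-121.94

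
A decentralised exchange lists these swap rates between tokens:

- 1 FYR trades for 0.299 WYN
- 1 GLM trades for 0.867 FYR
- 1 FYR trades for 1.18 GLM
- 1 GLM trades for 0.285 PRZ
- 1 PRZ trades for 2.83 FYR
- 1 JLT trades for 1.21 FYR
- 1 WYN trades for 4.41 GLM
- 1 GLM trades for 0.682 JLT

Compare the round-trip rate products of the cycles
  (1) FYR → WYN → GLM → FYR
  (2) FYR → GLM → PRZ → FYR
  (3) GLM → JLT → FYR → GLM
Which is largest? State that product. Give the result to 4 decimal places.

(1) 0.299 × 4.41 × 0.867 = 1.14322
(2) 1.18 × 0.285 × 2.83 = 0.95173
(3) 0.682 × 1.21 × 1.18 = 0.97376
Highest is cycle (1) at 1.1432 (>1, arbitrage).

1.1432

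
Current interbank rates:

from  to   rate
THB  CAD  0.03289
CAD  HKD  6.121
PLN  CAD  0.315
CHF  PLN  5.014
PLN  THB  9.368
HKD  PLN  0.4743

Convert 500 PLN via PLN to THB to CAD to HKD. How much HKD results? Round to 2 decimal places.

942.98

500 PLN × 9.368 = 4684 THB
4684 THB × 0.03289 = 154.05676 CAD
154.05676 CAD × 6.121 = 942.98142796 HKD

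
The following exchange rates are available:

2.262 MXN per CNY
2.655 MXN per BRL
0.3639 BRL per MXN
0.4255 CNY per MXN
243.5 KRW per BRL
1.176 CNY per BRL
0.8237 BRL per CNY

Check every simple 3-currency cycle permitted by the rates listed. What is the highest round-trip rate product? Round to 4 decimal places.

MXN→BRL→CNY→MXN: 0.3639 × 1.176 × 2.262 = 0.96801
MXN→CNY→BRL→MXN: 0.4255 × 0.8237 × 2.655 = 0.93054
Maximum is MXN→BRL→CNY→MXN at 0.9680; no arbitrage — every cycle loses value.

0.9680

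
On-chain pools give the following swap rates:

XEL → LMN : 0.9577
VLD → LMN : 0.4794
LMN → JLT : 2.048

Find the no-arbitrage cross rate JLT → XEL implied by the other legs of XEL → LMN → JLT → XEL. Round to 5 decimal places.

0.50985

Known legs of the cycle: 0.9577 × 2.048 = 1.9613696
For no arbitrage the full-cycle product must be 1, so the missing rate is 1 / 1.9613696 ≈ 0.5098478.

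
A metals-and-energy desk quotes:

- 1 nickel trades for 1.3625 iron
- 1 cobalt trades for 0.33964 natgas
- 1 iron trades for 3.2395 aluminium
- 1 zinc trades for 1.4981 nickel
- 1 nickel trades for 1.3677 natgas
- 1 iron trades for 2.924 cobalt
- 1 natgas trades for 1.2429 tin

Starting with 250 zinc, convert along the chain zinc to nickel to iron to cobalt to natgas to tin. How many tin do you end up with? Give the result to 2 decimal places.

250 zinc × 1.4981 = 374.525 nickel
374.525 nickel × 1.3625 = 510.2903125 iron
510.2903125 iron × 2.924 = 1492.08887375 cobalt
1492.08887375 cobalt × 0.33964 = 506.77306508045 natgas
506.77306508045 natgas × 1.2429 = 629.868242588491305 tin

629.87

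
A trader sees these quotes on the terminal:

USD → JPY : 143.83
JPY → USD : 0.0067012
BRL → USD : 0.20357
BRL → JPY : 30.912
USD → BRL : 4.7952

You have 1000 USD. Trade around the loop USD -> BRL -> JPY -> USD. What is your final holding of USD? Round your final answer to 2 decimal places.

993.31

1000 USD × 4.7952 = 4795.2 BRL
4795.2 BRL × 30.912 = 148229.2224 JPY
148229.2224 JPY × 0.0067012 = 993.31366514688 USD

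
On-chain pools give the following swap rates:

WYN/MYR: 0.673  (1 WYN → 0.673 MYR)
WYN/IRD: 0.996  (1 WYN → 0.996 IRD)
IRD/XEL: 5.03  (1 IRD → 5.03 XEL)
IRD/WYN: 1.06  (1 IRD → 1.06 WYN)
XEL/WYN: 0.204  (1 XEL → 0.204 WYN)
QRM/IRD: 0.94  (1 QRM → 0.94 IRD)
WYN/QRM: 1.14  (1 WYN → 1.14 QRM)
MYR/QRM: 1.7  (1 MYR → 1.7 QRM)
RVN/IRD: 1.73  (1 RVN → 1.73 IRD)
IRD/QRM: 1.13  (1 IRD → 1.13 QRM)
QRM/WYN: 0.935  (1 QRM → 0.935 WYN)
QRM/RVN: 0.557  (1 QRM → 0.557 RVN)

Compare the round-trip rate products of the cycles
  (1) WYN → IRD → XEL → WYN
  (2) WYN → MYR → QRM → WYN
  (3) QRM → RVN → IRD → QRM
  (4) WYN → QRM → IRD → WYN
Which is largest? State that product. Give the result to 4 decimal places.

(1) 0.996 × 5.03 × 0.204 = 1.02202
(2) 0.673 × 1.7 × 0.935 = 1.06973
(3) 0.557 × 1.73 × 1.13 = 1.08888
(4) 1.14 × 0.94 × 1.06 = 1.13590
Highest is cycle (4) at 1.1359 (>1, arbitrage).

1.1359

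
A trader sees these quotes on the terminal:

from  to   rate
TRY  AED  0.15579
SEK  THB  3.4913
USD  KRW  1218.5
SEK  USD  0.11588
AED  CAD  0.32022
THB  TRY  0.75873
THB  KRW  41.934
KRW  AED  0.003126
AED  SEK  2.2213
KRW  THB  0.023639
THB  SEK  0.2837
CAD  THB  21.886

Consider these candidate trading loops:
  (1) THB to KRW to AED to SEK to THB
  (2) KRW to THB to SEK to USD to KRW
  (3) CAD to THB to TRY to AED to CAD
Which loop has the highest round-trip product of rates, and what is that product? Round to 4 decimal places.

(1) 41.934 × 0.003126 × 2.2213 × 3.4913 = 1.01660
(2) 0.023639 × 0.2837 × 0.11588 × 1218.5 = 0.94694
(3) 21.886 × 0.75873 × 0.15579 × 0.32022 = 0.82840
Highest is cycle (1) at 1.0166 (>1, arbitrage).

1.0166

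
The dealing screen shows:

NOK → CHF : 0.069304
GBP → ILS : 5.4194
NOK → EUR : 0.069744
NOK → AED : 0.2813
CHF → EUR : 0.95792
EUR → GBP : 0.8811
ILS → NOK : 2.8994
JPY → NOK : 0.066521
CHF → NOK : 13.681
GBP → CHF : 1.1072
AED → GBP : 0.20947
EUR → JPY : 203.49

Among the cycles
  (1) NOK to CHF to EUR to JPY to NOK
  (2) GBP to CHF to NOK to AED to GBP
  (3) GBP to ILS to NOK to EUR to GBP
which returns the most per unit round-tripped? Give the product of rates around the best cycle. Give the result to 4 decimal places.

(1) 0.069304 × 0.95792 × 203.49 × 0.066521 = 0.89865
(2) 1.1072 × 13.681 × 0.2813 × 0.20947 = 0.89256
(3) 5.4194 × 2.8994 × 0.069744 × 0.8811 = 0.96559
Highest is cycle (3) at 0.9656 (≤1, no arbitrage).

0.9656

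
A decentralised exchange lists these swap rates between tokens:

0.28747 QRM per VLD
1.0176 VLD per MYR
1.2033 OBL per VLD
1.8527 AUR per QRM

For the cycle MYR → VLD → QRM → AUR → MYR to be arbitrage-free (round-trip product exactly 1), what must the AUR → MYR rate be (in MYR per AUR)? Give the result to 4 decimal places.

Known legs of the cycle: 1.0176 × 0.28747 × 1.8527 = 0.5419693527744
For no arbitrage the full-cycle product must be 1, so the missing rate is 1 / 0.5419693527744 ≈ 1.845123.

1.8451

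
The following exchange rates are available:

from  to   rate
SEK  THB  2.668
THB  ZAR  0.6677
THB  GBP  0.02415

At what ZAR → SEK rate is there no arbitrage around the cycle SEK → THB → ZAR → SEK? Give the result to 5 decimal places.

Known legs of the cycle: 2.668 × 0.6677 = 1.7814236
For no arbitrage the full-cycle product must be 1, so the missing rate is 1 / 1.7814236 ≈ 0.5613488.

0.56135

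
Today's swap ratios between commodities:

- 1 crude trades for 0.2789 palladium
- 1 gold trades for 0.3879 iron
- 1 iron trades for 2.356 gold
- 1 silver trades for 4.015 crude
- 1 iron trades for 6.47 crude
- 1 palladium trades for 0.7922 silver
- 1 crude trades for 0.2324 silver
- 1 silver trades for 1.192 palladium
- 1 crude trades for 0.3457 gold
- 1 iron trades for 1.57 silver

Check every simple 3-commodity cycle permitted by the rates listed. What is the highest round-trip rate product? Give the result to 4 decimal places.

0.8871

crude→palladium→silver→crude: 0.2789 × 0.7922 × 4.015 = 0.88709
crude→gold→iron→crude: 0.3457 × 0.3879 × 6.47 = 0.86761
Maximum is crude→palladium→silver→crude at 0.8871; no arbitrage — every cycle loses value.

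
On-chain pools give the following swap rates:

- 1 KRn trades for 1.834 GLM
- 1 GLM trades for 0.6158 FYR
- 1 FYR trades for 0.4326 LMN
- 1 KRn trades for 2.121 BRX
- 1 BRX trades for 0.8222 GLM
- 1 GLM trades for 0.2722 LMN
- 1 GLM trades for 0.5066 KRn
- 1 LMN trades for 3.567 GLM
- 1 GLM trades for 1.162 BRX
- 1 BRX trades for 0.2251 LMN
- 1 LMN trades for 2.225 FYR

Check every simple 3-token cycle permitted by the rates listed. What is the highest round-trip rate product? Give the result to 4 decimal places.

0.9502

LMN→GLM→FYR→LMN: 3.567 × 0.6158 × 0.4326 = 0.95023
BRX→LMN→GLM→BRX: 0.2251 × 3.567 × 1.162 = 0.93301
KRn→BRX→GLM→KRn: 2.121 × 0.8222 × 0.5066 = 0.88345
Maximum is LMN→GLM→FYR→LMN at 0.9502; no arbitrage — every cycle loses value.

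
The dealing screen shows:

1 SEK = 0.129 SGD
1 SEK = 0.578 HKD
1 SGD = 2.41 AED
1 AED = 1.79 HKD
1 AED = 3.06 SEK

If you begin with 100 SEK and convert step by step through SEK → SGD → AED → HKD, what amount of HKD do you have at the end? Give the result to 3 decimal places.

55.649

100 SEK × 0.129 = 12.9 SGD
12.9 SGD × 2.41 = 31.089 AED
31.089 AED × 1.79 = 55.64931 HKD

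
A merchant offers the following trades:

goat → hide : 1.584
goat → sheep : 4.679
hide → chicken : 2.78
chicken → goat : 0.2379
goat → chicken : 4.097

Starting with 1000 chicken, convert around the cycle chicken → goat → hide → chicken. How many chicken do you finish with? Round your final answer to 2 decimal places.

1047.60

1000 chicken × 0.2379 = 237.9 goat
237.9 goat × 1.584 = 376.8336 hide
376.8336 hide × 2.78 = 1047.597408 chicken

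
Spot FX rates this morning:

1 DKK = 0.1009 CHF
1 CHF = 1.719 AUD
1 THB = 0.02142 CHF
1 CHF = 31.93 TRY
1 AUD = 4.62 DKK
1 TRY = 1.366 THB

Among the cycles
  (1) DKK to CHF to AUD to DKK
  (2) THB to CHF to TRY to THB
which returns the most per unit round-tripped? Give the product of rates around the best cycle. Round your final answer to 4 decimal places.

0.9343

(1) 0.1009 × 1.719 × 4.62 = 0.80133
(2) 0.02142 × 31.93 × 1.366 = 0.93426
Highest is cycle (2) at 0.9343 (≤1, no arbitrage).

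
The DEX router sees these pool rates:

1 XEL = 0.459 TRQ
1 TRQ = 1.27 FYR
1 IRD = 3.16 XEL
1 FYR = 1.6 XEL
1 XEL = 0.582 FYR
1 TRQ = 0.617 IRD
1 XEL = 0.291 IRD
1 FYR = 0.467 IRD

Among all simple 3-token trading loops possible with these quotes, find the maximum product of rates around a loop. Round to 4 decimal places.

0.9327

TRQ→FYR→XEL→TRQ: 1.27 × 1.6 × 0.459 = 0.93269
IRD→XEL→TRQ→IRD: 3.16 × 0.459 × 0.617 = 0.89492
IRD→XEL→FYR→IRD: 3.16 × 0.582 × 0.467 = 0.85887
Maximum is TRQ→FYR→XEL→TRQ at 0.9327; no arbitrage — every cycle loses value.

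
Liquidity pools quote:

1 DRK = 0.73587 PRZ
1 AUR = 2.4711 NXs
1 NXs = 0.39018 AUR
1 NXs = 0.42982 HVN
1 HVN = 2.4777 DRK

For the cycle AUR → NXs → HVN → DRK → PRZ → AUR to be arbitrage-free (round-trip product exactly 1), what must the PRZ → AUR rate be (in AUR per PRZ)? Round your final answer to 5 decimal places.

0.51638

Known legs of the cycle: 2.4711 × 0.42982 × 2.4777 × 0.73587 = 1.936541281370221998
For no arbitrage the full-cycle product must be 1, so the missing rate is 1 / 1.936541281370221998 ≈ 0.5163846.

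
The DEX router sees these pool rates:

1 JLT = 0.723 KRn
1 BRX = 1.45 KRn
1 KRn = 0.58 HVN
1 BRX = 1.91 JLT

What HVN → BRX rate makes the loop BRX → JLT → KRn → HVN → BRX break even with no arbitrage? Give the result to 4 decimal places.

1.2485

Known legs of the cycle: 1.91 × 0.723 × 0.58 = 0.8009394
For no arbitrage the full-cycle product must be 1, so the missing rate is 1 / 0.8009394 ≈ 1.248534.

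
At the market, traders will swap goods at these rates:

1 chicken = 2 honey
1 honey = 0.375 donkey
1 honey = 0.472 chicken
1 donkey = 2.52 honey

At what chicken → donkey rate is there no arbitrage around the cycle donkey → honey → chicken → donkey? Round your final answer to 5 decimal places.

0.84073

Known legs of the cycle: 2.52 × 0.472 = 1.18944
For no arbitrage the full-cycle product must be 1, so the missing rate is 1 / 1.18944 ≈ 0.8407318.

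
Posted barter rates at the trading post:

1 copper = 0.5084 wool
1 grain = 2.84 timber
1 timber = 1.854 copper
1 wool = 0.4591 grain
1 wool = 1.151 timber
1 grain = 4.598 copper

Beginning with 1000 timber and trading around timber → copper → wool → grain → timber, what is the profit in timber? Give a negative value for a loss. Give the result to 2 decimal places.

228.97

1000 timber × 1.854 = 1854 copper
1854 copper × 0.5084 = 942.5736 wool
942.5736 wool × 0.4591 = 432.73553976 grain
432.73553976 grain × 2.84 = 1228.9689329184 timber
Net change: 1228.9689329184 − 1000 = 228.9689329184 timber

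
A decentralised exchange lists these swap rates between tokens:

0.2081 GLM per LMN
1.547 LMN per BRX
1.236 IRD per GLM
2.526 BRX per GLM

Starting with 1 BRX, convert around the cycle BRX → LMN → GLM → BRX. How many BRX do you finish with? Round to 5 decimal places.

0.81320

1 BRX × 1.547 = 1.547 LMN
1.547 LMN × 0.2081 = 0.3219307 GLM
0.3219307 GLM × 2.526 = 0.8131969482 BRX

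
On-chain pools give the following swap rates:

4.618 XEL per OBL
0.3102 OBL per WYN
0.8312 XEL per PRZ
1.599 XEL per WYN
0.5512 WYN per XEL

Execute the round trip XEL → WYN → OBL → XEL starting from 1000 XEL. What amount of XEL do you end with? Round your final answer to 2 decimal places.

789.60

1000 XEL × 0.5512 = 551.2 WYN
551.2 WYN × 0.3102 = 170.98224 OBL
170.98224 OBL × 4.618 = 789.59598432 XEL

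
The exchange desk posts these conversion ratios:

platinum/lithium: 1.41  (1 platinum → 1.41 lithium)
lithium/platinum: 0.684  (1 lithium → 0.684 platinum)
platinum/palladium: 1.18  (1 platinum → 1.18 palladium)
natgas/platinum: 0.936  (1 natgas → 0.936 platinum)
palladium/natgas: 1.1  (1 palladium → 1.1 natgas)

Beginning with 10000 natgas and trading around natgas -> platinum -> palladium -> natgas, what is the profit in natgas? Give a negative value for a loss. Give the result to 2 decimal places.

10000 natgas × 0.936 = 9360 platinum
9360 platinum × 1.18 = 11044.8 palladium
11044.8 palladium × 1.1 = 12149.28 natgas
Net change: 12149.28 − 10000 = 2149.28 natgas

2149.28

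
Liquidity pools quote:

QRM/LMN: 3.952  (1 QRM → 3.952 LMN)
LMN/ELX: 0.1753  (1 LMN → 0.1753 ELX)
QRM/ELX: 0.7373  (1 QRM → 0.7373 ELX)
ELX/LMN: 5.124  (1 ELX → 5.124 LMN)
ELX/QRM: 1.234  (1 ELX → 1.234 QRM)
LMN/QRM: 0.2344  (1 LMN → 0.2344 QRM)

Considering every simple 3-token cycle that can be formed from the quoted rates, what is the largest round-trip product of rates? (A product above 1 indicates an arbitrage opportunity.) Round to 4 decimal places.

0.8855

LMN→QRM→ELX→LMN: 0.2344 × 0.7373 × 5.124 = 0.88555
LMN→ELX→QRM→LMN: 0.1753 × 1.234 × 3.952 = 0.85490
Maximum is LMN→QRM→ELX→LMN at 0.8855; no arbitrage — every cycle loses value.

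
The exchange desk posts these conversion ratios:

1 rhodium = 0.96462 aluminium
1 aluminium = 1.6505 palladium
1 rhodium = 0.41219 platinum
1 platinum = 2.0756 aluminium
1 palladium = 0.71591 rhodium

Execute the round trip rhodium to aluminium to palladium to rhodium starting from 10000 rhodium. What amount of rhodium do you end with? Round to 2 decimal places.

11398.04

10000 rhodium × 0.96462 = 9646.2 aluminium
9646.2 aluminium × 1.6505 = 15921.0531 palladium
15921.0531 palladium × 0.71591 = 11398.041124821 rhodium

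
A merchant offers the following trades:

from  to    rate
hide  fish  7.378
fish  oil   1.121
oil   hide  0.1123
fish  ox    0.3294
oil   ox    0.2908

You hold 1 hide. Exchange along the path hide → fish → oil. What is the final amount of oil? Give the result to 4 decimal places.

8.2707

1 hide × 7.378 = 7.378 fish
7.378 fish × 1.121 = 8.270738 oil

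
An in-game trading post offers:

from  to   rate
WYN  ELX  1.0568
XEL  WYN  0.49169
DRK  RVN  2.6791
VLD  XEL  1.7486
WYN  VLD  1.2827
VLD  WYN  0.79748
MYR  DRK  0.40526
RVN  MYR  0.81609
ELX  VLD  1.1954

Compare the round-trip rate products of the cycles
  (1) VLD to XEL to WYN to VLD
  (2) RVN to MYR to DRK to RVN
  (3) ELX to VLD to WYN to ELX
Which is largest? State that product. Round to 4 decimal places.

1.1028

(1) 1.7486 × 0.49169 × 1.2827 = 1.10283
(2) 0.81609 × 0.40526 × 2.6791 = 0.88606
(3) 1.1954 × 0.79748 × 1.0568 = 1.00746
Highest is cycle (1) at 1.1028 (>1, arbitrage).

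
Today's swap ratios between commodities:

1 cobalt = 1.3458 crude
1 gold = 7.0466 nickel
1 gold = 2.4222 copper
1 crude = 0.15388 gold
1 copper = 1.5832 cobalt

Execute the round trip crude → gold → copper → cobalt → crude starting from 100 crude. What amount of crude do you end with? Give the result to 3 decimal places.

79.416

100 crude × 0.15388 = 15.388 gold
15.388 gold × 2.4222 = 37.2728136 copper
37.2728136 copper × 1.5832 = 59.01031849152 cobalt
59.01031849152 cobalt × 1.3458 = 79.416086625887616 crude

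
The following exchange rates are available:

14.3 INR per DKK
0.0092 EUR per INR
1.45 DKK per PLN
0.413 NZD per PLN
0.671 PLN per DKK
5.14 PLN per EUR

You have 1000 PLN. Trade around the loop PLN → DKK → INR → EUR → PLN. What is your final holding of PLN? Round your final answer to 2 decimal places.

1000 PLN × 1.45 = 1450 DKK
1450 DKK × 14.3 = 20735 INR
20735 INR × 0.0092 = 190.762 EUR
190.762 EUR × 5.14 = 980.51668 PLN

980.52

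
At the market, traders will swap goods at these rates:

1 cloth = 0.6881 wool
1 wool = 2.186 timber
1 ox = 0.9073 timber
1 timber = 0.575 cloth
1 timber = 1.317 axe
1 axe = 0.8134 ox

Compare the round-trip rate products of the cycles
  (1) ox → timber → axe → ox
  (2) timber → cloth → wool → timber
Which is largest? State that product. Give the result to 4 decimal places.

0.9719

(1) 0.9073 × 1.317 × 0.8134 = 0.97194
(2) 0.575 × 0.6881 × 2.186 = 0.86491
Highest is cycle (1) at 0.9719 (≤1, no arbitrage).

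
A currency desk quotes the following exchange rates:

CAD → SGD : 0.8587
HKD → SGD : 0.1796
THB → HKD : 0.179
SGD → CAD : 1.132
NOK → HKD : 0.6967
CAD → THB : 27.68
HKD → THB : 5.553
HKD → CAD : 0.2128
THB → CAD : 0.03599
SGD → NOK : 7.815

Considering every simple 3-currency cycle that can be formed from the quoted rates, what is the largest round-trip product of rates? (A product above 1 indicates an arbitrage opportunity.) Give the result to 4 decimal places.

HKD→CAD→THB→HKD: 0.2128 × 27.68 × 0.179 = 1.05436
HKD→SGD→NOK→HKD: 0.1796 × 7.815 × 0.6967 = 0.97787
Maximum is HKD→CAD→THB→HKD at 1.0544; arbitrage exists.

1.0544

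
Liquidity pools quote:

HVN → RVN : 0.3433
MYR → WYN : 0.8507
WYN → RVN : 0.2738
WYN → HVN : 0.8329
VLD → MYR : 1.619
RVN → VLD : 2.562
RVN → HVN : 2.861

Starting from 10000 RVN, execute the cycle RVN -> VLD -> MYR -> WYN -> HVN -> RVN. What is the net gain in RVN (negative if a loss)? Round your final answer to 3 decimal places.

89.487

10000 RVN × 2.562 = 25620 VLD
25620 VLD × 1.619 = 41478.78 MYR
41478.78 MYR × 0.8507 = 35285.998146 WYN
35285.998146 WYN × 0.8329 = 29389.7078558034 HVN
29389.7078558034 HVN × 0.3433 = 10089.48670689730722 RVN
Net change: 10089.48670689730722 − 10000 = 89.48670689730722 RVN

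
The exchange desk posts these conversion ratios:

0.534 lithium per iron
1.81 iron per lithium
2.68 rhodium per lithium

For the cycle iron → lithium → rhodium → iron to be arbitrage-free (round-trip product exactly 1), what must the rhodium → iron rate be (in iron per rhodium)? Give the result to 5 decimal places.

Known legs of the cycle: 0.534 × 2.68 = 1.43112
For no arbitrage the full-cycle product must be 1, so the missing rate is 1 / 1.43112 ≈ 0.6987534.

0.69875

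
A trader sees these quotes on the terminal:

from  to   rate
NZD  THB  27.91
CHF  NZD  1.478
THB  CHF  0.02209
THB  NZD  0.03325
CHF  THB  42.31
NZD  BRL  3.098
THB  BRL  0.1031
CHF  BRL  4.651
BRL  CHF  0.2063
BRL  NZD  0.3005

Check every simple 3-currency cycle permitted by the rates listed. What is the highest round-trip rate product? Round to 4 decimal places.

NZD→BRL→CHF→NZD: 3.098 × 0.2063 × 1.478 = 0.94462
THB→CHF→NZD→THB: 0.02209 × 1.478 × 27.91 = 0.91123
THB→BRL→CHF→THB: 0.1031 × 0.2063 × 42.31 = 0.89991
THB→BRL→NZD→THB: 0.1031 × 0.3005 × 27.91 = 0.86470
Maximum is NZD→BRL→CHF→NZD at 0.9446; no arbitrage — every cycle loses value.

0.9446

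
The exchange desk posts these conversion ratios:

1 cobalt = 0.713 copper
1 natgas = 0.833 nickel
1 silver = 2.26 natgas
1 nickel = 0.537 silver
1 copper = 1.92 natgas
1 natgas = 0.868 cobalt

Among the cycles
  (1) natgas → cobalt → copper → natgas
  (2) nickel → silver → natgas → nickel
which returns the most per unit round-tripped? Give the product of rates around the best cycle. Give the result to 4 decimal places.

1.1883

(1) 0.868 × 0.713 × 1.92 = 1.18826
(2) 0.537 × 2.26 × 0.833 = 1.01095
Highest is cycle (1) at 1.1883 (>1, arbitrage).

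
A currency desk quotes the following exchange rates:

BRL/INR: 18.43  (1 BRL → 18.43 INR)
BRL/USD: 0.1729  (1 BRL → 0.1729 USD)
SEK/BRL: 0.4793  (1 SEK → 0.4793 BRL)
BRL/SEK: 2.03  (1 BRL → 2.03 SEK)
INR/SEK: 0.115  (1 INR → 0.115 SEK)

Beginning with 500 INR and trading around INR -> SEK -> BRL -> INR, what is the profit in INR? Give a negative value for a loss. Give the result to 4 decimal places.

7.9262

500 INR × 0.115 = 57.5 SEK
57.5 SEK × 0.4793 = 27.55975 BRL
27.55975 BRL × 18.43 = 507.9261925 INR
Net change: 507.9261925 − 500 = 7.9261925 INR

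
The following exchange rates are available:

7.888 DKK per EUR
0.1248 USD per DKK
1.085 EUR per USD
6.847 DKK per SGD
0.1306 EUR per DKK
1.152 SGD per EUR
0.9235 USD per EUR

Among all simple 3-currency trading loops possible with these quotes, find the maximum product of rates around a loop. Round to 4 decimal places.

1.0681

EUR→DKK→USD→EUR: 7.888 × 0.1248 × 1.085 = 1.06810
SGD→DKK→EUR→SGD: 6.847 × 0.1306 × 1.152 = 1.03014
Maximum is EUR→DKK→USD→EUR at 1.0681; arbitrage exists.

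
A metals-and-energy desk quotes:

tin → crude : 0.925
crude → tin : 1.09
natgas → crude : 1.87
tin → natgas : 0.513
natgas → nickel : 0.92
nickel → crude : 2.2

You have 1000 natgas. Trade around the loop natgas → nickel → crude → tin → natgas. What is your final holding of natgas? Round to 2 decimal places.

1131.76

1000 natgas × 0.92 = 920 nickel
920 nickel × 2.2 = 2024 crude
2024 crude × 1.09 = 2206.16 tin
2206.16 tin × 0.513 = 1131.76008 natgas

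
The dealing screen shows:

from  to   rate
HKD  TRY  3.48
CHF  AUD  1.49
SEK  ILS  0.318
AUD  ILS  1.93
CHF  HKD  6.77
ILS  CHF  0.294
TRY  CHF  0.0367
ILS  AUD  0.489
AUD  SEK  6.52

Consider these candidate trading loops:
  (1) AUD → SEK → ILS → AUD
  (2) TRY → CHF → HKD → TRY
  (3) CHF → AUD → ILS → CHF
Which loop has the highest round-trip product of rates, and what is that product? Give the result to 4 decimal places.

(1) 6.52 × 0.318 × 0.489 = 1.01387
(2) 0.0367 × 6.77 × 3.48 = 0.86464
(3) 1.49 × 1.93 × 0.294 = 0.84546
Highest is cycle (1) at 1.0139 (>1, arbitrage).

1.0139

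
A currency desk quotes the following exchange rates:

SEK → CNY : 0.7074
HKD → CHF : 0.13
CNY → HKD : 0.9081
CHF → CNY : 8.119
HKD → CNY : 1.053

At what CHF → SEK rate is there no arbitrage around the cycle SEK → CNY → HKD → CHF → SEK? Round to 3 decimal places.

Known legs of the cycle: 0.7074 × 0.9081 × 0.13 = 0.0835106922
For no arbitrage the full-cycle product must be 1, so the missing rate is 1 / 0.0835106922 ≈ 11.97451.

11.975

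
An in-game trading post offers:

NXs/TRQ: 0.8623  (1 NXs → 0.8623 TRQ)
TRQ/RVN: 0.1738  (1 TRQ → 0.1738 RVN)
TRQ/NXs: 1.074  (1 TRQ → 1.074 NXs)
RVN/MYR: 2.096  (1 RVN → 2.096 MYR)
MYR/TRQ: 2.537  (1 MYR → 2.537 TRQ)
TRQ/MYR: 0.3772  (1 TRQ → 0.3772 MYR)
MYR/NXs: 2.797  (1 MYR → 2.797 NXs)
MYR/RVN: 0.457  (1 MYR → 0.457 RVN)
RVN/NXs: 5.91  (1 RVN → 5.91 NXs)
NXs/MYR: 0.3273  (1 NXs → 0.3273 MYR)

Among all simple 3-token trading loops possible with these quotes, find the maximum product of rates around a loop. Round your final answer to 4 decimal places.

0.9242

TRQ→RVN→MYR→TRQ: 0.1738 × 2.096 × 2.537 = 0.92419
TRQ→MYR→NXs→TRQ: 0.3772 × 2.797 × 0.8623 = 0.90975
TRQ→NXs→MYR→TRQ: 1.074 × 0.3273 × 2.537 = 0.89181
TRQ→RVN→NXs→TRQ: 0.1738 × 5.91 × 0.8623 = 0.88572
NXs→MYR→RVN→NXs: 0.3273 × 0.457 × 5.91 = 0.88399
Maximum is TRQ→RVN→MYR→TRQ at 0.9242; no arbitrage — every cycle loses value.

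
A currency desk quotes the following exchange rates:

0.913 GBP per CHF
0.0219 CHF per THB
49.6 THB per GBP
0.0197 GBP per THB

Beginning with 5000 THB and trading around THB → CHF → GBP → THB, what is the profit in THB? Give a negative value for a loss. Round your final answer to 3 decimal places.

-41.314

5000 THB × 0.0219 = 109.5 CHF
109.5 CHF × 0.913 = 99.9735 GBP
99.9735 GBP × 49.6 = 4958.6856 THB
Net change: 4958.6856 − 5000 = -41.3144 THB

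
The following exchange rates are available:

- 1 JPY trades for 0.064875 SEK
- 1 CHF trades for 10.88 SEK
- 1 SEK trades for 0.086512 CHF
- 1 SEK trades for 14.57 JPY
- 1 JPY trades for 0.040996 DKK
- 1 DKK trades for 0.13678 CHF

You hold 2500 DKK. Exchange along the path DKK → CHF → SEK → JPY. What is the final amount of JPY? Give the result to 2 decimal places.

2500 DKK × 0.13678 = 341.95 CHF
341.95 CHF × 10.88 = 3720.416 SEK
3720.416 SEK × 14.57 = 54206.46112 JPY

54206.46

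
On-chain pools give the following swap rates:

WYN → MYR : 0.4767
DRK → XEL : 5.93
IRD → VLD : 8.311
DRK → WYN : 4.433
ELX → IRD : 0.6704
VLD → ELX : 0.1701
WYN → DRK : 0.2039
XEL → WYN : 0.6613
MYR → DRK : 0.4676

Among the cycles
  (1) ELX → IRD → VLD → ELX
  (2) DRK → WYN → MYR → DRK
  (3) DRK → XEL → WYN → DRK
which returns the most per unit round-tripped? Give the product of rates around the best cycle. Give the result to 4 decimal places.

0.9881

(1) 0.6704 × 8.311 × 0.1701 = 0.94775
(2) 4.433 × 0.4767 × 0.4676 = 0.98814
(3) 5.93 × 0.6613 × 0.2039 = 0.79960
Highest is cycle (2) at 0.9881 (≤1, no arbitrage).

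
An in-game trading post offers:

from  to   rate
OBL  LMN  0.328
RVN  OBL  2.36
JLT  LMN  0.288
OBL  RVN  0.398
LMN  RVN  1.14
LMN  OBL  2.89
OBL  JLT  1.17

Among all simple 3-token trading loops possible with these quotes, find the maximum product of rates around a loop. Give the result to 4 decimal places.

OBL→JLT→LMN→OBL: 1.17 × 0.288 × 2.89 = 0.97381
RVN→OBL→LMN→RVN: 2.36 × 0.328 × 1.14 = 0.88245
Maximum is OBL→JLT→LMN→OBL at 0.9738; no arbitrage — every cycle loses value.

0.9738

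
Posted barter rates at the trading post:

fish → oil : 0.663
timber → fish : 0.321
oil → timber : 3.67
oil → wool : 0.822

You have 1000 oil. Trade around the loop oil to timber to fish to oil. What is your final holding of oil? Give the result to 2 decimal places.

781.06

1000 oil × 3.67 = 3670 timber
3670 timber × 0.321 = 1178.07 fish
1178.07 fish × 0.663 = 781.06041 oil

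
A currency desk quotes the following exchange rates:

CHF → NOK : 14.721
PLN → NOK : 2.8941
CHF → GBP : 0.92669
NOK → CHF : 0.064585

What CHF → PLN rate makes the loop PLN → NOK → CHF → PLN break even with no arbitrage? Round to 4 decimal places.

Known legs of the cycle: 2.8941 × 0.064585 = 0.1869154485
For no arbitrage the full-cycle product must be 1, so the missing rate is 1 / 0.1869154485 ≈ 5.350013.

5.3500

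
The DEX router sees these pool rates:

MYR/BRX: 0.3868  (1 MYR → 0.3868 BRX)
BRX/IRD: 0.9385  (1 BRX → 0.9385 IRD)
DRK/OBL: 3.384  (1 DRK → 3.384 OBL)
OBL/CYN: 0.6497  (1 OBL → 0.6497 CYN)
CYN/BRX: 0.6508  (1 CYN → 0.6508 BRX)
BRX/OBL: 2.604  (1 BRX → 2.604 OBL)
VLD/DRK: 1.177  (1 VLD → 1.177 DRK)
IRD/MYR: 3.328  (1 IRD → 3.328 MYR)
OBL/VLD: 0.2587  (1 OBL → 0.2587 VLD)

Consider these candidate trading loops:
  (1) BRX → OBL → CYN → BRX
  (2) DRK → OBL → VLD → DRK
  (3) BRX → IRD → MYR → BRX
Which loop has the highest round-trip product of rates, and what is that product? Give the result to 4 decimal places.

(1) 2.604 × 0.6497 × 0.6508 = 1.10104
(2) 3.384 × 0.2587 × 1.177 = 1.03039
(3) 0.9385 × 3.328 × 0.3868 = 1.20810
Highest is cycle (3) at 1.2081 (>1, arbitrage).

1.2081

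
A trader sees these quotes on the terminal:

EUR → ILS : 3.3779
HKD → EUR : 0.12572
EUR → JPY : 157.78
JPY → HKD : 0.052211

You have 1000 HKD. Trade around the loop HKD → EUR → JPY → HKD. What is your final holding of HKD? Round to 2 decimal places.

1035.66

1000 HKD × 0.12572 = 125.72 EUR
125.72 EUR × 157.78 = 19836.1016 JPY
19836.1016 JPY × 0.052211 = 1035.6627006376 HKD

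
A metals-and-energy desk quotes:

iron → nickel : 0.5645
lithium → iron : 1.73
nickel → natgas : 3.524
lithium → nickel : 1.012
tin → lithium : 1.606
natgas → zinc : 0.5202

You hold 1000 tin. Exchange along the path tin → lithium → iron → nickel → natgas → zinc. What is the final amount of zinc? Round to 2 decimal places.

2875.16

1000 tin × 1.606 = 1606 lithium
1606 lithium × 1.73 = 2778.38 iron
2778.38 iron × 0.5645 = 1568.39551 nickel
1568.39551 nickel × 3.524 = 5527.02577724 natgas
5527.02577724 natgas × 0.5202 = 2875.158809320248 zinc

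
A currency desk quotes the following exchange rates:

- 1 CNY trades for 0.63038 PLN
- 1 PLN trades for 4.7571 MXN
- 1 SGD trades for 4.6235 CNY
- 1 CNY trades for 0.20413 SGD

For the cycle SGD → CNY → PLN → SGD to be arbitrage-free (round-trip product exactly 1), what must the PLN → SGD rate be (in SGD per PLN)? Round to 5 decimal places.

Known legs of the cycle: 4.6235 × 0.63038 = 2.91456193
For no arbitrage the full-cycle product must be 1, so the missing rate is 1 / 2.91456193 ≈ 0.3431047.

0.34310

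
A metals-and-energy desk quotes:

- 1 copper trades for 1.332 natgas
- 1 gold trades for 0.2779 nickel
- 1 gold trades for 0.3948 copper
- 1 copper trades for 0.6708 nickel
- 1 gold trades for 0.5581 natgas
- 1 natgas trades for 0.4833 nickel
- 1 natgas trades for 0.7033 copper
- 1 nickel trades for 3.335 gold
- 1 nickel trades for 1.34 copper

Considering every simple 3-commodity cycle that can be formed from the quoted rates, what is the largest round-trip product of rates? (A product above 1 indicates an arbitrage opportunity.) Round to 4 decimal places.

natgas→nickel→gold→natgas: 0.4833 × 3.335 × 0.5581 = 0.89955
copper→nickel→gold→copper: 0.6708 × 3.335 × 0.3948 = 0.88321
natgas→nickel→copper→natgas: 0.4833 × 1.34 × 1.332 = 0.86263
Maximum is natgas→nickel→gold→natgas at 0.8995; no arbitrage — every cycle loses value.

0.8995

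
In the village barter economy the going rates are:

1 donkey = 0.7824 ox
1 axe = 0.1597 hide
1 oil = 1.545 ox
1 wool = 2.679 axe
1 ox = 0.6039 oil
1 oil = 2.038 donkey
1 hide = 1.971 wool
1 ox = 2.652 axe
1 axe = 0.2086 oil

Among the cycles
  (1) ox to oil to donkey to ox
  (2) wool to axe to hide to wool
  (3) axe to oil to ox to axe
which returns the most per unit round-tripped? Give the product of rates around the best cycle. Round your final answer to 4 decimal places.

0.9629

(1) 0.6039 × 2.038 × 0.7824 = 0.96294
(2) 2.679 × 0.1597 × 1.971 = 0.84327
(3) 0.2086 × 1.545 × 2.652 = 0.85471
Highest is cycle (1) at 0.9629 (≤1, no arbitrage).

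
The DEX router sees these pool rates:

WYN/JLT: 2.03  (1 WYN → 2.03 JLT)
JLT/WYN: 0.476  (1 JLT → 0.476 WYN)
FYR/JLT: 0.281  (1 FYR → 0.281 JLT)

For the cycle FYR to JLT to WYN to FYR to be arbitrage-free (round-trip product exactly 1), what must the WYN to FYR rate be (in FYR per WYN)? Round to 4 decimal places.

7.4763

Known legs of the cycle: 0.281 × 0.476 = 0.133756
For no arbitrage the full-cycle product must be 1, so the missing rate is 1 / 0.133756 ≈ 7.476300.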